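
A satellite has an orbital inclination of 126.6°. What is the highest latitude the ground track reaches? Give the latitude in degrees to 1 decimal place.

53.4°

Retrograde orbit: the ground track reaches ±(180° − i) = ±(180 − 126.6) = ±53.4°.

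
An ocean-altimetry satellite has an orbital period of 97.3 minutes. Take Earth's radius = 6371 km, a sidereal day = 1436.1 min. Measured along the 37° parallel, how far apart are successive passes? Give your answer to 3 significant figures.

2170 km

T = 97.3 min = 5838.0 s.
Node shift per orbit = (5838.0/86166) × 360° = 24.39°.
Equatorial spacing = 24.39 × 111.2 km/° = 2712 km.
At 37° latitude, spacing = 2712 × cos(37°) = 2166 km.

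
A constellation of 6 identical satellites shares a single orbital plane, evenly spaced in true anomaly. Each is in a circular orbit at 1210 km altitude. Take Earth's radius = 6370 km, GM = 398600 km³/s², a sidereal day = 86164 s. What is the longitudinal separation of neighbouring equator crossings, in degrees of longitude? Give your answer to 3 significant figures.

Semi-major axis a = 6370 + 1210 = 7580 km. Period T = 2π√(a³/μ) = 2π√(7580³/398600) = 6567.7 s = 109.46 min.
Single-satellite node shift = (6567.7/86164) × 360° = 27.44°.
With 6 satellites evenly phased, successive equator crossings are 27.44/6 = 4.573° apart.

4.57°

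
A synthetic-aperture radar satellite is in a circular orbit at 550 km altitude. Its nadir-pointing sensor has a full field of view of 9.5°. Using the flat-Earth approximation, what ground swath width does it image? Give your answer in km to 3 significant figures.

91.4 km

Half-angle = 9.5°/2 = 4.75°.
Swath width ≈ 2h·tan(θ/2) = 2 × 550 × tan(4.75°) = 91.4 km.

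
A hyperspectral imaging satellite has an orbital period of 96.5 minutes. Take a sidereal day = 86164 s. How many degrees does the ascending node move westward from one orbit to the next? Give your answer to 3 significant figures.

T = 96.5 min = 5790.0 s.
During one orbit Earth rotates (5790.0 / 86164) × 360° = 24.19°.

24.2°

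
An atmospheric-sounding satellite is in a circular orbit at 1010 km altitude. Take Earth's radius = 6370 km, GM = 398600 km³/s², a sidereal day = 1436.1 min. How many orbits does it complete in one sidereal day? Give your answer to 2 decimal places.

Semi-major axis a = 6370 + 1010 = 7380 km. Period T = 2π√(a³/μ) = 2π√(7380³/398600) = 6309.5 s = 105.16 min.
Orbits per sidereal day = 86166 / 6309.5 = 13.657.

13.66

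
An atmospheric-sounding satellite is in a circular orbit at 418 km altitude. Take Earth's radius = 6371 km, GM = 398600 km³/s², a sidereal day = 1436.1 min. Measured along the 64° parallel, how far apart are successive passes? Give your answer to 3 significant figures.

1130 km

Semi-major axis a = 6371 + 418 = 6789 km. Period T = 2π√(a³/μ) = 2π√(6789³/398600) = 5567.0 s = 92.78 min.
Node shift per orbit = (5567.0/86166) × 360° = 23.26°.
Equatorial spacing = 23.26 × 111.2 km/° = 2586 km.
At 64° latitude, spacing = 2586 × cos(64°) = 1134 km.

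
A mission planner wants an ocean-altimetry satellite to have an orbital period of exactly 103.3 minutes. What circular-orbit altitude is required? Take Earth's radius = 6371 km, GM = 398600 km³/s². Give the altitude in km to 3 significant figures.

T = 103.3 min = 6198.0 s.
From T = 2π√(a³/μ): a = (μ T²/4π²)^(1/3) = (398600 × 6198.0² / 4π²)^(1/3) = 7293 km.
Altitude h = a − R = 7293 − 6371 = 922 km.

922 km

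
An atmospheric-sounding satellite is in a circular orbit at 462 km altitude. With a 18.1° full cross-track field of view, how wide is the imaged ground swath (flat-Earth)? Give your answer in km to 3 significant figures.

Half-angle = 18.1°/2 = 9.05°.
Swath width ≈ 2h·tan(θ/2) = 2 × 462 × tan(9.05°) = 147.2 km.

147 km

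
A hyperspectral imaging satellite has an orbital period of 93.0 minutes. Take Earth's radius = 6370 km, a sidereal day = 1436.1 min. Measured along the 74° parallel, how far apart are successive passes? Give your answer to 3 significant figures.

714 km

T = 93.0 min = 5580.0 s.
Node shift per orbit = (5580.0/86166) × 360° = 23.31°.
Equatorial spacing = 23.31 × 111.2 km/° = 2592 km.
At 74° latitude, spacing = 2592 × cos(74°) = 714 km.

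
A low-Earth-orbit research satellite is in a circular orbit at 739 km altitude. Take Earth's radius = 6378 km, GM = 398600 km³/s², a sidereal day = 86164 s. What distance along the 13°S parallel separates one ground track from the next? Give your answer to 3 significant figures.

Semi-major axis a = 6378 + 739 = 7117 km. Period T = 2π√(a³/μ) = 2π√(7117³/398600) = 5975.3 s = 99.59 min.
Node shift per orbit = (5975.3/86164) × 360° = 24.97°.
Equatorial spacing = 24.97 × 111.3 km/° = 2779 km.
At 13° latitude, spacing = 2779 × cos(13°) = 2708 km.

2710 km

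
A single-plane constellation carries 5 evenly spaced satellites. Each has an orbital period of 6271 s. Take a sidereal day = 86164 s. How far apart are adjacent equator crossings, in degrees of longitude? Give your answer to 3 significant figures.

Single-satellite node shift = (6271.0/86164) × 360° = 26.20°.
With 5 satellites evenly phased, successive equator crossings are 26.20/5 = 5.240° apart.

5.24°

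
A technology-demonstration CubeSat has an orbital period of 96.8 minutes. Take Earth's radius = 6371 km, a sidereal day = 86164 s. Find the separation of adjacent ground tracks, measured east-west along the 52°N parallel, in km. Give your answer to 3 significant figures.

T = 96.8 min = 5808.0 s.
Node shift per orbit = (5808.0/86164) × 360° = 24.27°.
Equatorial spacing = 24.27 × 111.2 km/° = 2698 km.
At 52° latitude, spacing = 2698 × cos(52°) = 1661 km.

1660 km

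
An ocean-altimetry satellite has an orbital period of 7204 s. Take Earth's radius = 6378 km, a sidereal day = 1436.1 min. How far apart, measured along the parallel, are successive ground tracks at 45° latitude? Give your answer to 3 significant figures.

Node shift per orbit = (7204.0/86166) × 360° = 30.10°.
Equatorial spacing = 30.10 × 111.3 km/° = 3350 km.
At 45° latitude, spacing = 3350 × cos(45°) = 2369 km.

2370 km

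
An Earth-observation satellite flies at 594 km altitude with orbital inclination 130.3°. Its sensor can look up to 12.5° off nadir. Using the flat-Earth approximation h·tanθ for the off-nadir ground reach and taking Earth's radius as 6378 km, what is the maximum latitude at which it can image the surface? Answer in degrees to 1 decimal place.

50.9°

Retrograde orbit: the ground track reaches ±(180° − i) = ±(180 − 130.3) = ±49.7°.
Sensor half-swath on the ground ≈ 594·tan(12.5°) = 132 km = 1.18° of latitude.
Maximum observable latitude ≈ 49.7 + 1.18 = 50.9°.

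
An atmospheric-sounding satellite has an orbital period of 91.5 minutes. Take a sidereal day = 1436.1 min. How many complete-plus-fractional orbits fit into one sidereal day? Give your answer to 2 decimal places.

15.70

T = 91.5 min = 5490.0 s.
Orbits per sidereal day = 86166 / 5490.0 = 15.695.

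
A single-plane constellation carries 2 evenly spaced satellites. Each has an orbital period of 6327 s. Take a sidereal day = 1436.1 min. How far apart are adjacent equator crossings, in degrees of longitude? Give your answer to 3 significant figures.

13.2°

Single-satellite node shift = (6327.0/86166) × 360° = 26.43°.
With 2 satellites evenly phased, successive equator crossings are 26.43/2 = 13.217° apart.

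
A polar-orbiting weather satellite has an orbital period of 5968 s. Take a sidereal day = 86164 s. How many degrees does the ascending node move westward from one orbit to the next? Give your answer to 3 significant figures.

During one orbit Earth rotates (5968.0 / 86164) × 360° = 24.93°.

24.9°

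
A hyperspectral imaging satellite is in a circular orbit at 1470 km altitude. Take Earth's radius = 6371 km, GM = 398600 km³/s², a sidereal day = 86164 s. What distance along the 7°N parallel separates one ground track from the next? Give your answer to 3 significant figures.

3190 km

Semi-major axis a = 6371 + 1470 = 7841 km. Period T = 2π√(a³/μ) = 2π√(7841³/398600) = 6909.8 s = 115.16 min.
Node shift per orbit = (6909.8/86164) × 360° = 28.87°.
Equatorial spacing = 28.87 × 111.2 km/° = 3210 km.
At 7° latitude, spacing = 3210 × cos(7°) = 3186 km.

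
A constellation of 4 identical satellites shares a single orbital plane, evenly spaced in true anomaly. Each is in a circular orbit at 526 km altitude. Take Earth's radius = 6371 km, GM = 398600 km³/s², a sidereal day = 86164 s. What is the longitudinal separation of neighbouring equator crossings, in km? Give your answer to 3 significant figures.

Semi-major axis a = 6371 + 526 = 6897 km. Period T = 2π√(a³/μ) = 2π√(6897³/398600) = 5700.4 s = 95.01 min.
Single-satellite node shift = (5700.4/86164) × 360° = 23.82°.
With 4 satellites evenly phased, successive equator crossings are 23.82/4 = 5.954° apart.
That is 5.954 × 111.2 = 662 km at the equator.

662 km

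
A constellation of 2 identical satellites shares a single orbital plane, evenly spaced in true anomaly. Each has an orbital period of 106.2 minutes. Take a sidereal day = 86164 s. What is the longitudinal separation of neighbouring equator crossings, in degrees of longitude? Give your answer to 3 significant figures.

T = 106.2 min = 6372.0 s.
Single-satellite node shift = (6372.0/86164) × 360° = 26.62°.
With 2 satellites evenly phased, successive equator crossings are 26.62/2 = 13.311° apart.

13.3°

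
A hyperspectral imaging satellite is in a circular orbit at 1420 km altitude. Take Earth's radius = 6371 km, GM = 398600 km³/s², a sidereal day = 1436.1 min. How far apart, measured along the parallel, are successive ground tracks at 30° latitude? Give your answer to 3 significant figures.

2750 km

Semi-major axis a = 6371 + 1420 = 7791 km. Period T = 2π√(a³/μ) = 2π√(7791³/398600) = 6843.9 s = 114.06 min.
Node shift per orbit = (6843.9/86166) × 360° = 28.59°.
Equatorial spacing = 28.59 × 111.2 km/° = 3179 km.
At 30° latitude, spacing = 3179 × cos(30°) = 2753 km.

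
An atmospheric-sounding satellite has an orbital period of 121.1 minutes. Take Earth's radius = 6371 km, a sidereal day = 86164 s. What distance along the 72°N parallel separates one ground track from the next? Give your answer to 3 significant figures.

T = 121.1 min = 7266.0 s.
Node shift per orbit = (7266.0/86164) × 360° = 30.36°.
Equatorial spacing = 30.36 × 111.2 km/° = 3376 km.
At 72° latitude, spacing = 3376 × cos(72°) = 1043 km.

1040 km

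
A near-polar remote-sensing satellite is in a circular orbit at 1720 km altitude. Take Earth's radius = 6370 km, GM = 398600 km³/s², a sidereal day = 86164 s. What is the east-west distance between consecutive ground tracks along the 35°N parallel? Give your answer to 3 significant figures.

Semi-major axis a = 6370 + 1720 = 8090 km. Period T = 2π√(a³/μ) = 2π√(8090³/398600) = 7241.6 s = 120.69 min.
Node shift per orbit = (7241.6/86164) × 360° = 30.26°.
Equatorial spacing = 30.26 × 111.2 km/° = 3364 km.
At 35° latitude, spacing = 3364 × cos(35°) = 2755 km.

2760 km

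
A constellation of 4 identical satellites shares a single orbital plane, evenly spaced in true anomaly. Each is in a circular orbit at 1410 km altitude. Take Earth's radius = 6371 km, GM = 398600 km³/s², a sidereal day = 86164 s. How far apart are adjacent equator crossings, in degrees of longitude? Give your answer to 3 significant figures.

Semi-major axis a = 6371 + 1410 = 7781 km. Period T = 2π√(a³/μ) = 2π√(7781³/398600) = 6830.7 s = 113.84 min.
Single-satellite node shift = (6830.7/86164) × 360° = 28.54°.
With 4 satellites evenly phased, successive equator crossings are 28.54/4 = 7.135° apart.

7.13°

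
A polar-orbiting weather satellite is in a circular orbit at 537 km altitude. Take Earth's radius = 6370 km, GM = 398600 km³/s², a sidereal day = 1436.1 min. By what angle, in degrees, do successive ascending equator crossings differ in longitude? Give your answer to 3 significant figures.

Semi-major axis a = 6370 + 537 = 6907 km. Period T = 2π√(a³/μ) = 2π√(6907³/398600) = 5712.8 s = 95.21 min.
During one orbit Earth rotates (5712.8 / 86166) × 360° = 23.87°.

23.9°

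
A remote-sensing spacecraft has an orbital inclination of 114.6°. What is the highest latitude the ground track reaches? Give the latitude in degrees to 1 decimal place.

Retrograde orbit: the ground track reaches ±(180° − i) = ±(180 − 114.6) = ±65.4°.

65.4°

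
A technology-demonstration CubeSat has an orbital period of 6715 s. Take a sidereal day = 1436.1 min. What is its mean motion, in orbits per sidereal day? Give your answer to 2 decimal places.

12.83

Orbits per sidereal day = 86166 / 6715.0 = 12.832.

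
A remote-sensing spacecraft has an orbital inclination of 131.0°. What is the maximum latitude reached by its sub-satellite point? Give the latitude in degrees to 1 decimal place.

Retrograde orbit: the ground track reaches ±(180° − i) = ±(180 − 131.0) = ±49.0°.

49.0°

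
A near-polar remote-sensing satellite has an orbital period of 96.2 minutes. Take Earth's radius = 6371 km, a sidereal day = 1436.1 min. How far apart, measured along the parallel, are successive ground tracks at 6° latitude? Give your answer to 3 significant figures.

2670 km

T = 96.2 min = 5772.0 s.
Node shift per orbit = (5772.0/86166) × 360° = 24.12°.
Equatorial spacing = 24.12 × 111.2 km/° = 2682 km.
At 6° latitude, spacing = 2682 × cos(6°) = 2667 km.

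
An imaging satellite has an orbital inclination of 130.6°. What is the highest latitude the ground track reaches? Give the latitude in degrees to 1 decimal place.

49.4°

Retrograde orbit: the ground track reaches ±(180° − i) = ±(180 − 130.6) = ±49.4°.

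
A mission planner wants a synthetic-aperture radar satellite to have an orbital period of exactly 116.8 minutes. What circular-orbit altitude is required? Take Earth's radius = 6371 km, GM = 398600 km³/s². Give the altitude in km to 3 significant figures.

1540 km

T = 116.8 min = 7008.0 s.
From T = 2π√(a³/μ): a = (μ T²/4π²)^(1/3) = (398600 × 7008.0² / 4π²)^(1/3) = 7915 km.
Altitude h = a − R = 7915 − 6371 = 1544 km.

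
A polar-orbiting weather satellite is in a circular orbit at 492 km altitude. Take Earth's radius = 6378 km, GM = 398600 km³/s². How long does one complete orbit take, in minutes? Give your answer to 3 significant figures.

Semi-major axis a = 6378 + 492 = 6870 km. Period T = 2π√(a³/μ) = 2π√(6870³/398600) = 5666.9 s = 94.45 min.

94.4 min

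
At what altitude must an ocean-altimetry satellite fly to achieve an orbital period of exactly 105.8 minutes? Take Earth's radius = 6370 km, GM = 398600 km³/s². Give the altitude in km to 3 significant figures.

T = 105.8 min = 6348.0 s.
From T = 2π√(a³/μ): a = (μ T²/4π²)^(1/3) = (398600 × 6348.0² / 4π²)^(1/3) = 7410 km.
Altitude h = a − R = 7410 − 6370 = 1040 km.

1040 km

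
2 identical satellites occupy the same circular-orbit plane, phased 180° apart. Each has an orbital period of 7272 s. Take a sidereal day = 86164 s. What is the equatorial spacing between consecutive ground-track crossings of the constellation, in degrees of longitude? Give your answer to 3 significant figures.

Single-satellite node shift = (7272.0/86164) × 360° = 30.38°.
With 2 satellites evenly phased, successive equator crossings are 30.38/2 = 15.191° apart.

15.2°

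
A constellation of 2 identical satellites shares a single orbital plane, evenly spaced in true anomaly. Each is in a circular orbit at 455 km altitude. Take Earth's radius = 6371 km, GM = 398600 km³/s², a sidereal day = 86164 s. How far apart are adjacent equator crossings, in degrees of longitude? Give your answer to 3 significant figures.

11.7°

Semi-major axis a = 6371 + 455 = 6826 km. Period T = 2π√(a³/μ) = 2π√(6826³/398600) = 5612.6 s = 93.54 min.
Single-satellite node shift = (5612.6/86164) × 360° = 23.45°.
With 2 satellites evenly phased, successive equator crossings are 23.45/2 = 11.725° apart.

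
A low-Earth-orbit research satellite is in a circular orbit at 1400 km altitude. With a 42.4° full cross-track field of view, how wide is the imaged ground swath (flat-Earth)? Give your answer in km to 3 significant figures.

1090 km

Half-angle = 42.4°/2 = 21.2°.
Swath width ≈ 2h·tan(θ/2) = 2 × 1400 × tan(21.2°) = 1086.0 km.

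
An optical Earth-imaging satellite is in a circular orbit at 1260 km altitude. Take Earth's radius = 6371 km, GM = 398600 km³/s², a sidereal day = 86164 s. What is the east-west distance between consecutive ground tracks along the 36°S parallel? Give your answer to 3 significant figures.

Semi-major axis a = 6371 + 1260 = 7631 km. Period T = 2π√(a³/μ) = 2π√(7631³/398600) = 6634.1 s = 110.57 min.
Node shift per orbit = (6634.1/86164) × 360° = 27.72°.
Equatorial spacing = 27.72 × 111.2 km/° = 3082 km.
At 36° latitude, spacing = 3082 × cos(36°) = 2493 km.

2490 km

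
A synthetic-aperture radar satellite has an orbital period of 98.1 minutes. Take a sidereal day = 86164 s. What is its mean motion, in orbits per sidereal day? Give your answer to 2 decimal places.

T = 98.1 min = 5886.0 s.
Orbits per sidereal day = 86164 / 5886.0 = 14.639.

14.64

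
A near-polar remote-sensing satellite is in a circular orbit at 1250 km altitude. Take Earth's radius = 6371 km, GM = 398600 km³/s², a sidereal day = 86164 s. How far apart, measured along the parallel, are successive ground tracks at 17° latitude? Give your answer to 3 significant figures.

2940 km

Semi-major axis a = 6371 + 1250 = 7621 km. Period T = 2π√(a³/μ) = 2π√(7621³/398600) = 6621.1 s = 110.35 min.
Node shift per orbit = (6621.1/86164) × 360° = 27.66°.
Equatorial spacing = 27.66 × 111.2 km/° = 3076 km.
At 17° latitude, spacing = 3076 × cos(17°) = 2942 km.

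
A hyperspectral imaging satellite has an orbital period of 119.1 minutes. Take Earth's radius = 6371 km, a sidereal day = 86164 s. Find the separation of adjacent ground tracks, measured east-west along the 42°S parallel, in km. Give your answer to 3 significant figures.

2470 km

T = 119.1 min = 7146.0 s.
Node shift per orbit = (7146.0/86164) × 360° = 29.86°.
Equatorial spacing = 29.86 × 111.2 km/° = 3320 km.
At 42° latitude, spacing = 3320 × cos(42°) = 2467 km.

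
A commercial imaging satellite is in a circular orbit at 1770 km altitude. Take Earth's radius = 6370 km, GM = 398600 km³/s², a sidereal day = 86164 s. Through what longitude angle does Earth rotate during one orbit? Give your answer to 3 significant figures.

30.5°

Semi-major axis a = 6370 + 1770 = 8140 km. Period T = 2π√(a³/μ) = 2π√(8140³/398600) = 7308.8 s = 121.81 min.
During one orbit Earth rotates (7308.8 / 86164) × 360° = 30.54°.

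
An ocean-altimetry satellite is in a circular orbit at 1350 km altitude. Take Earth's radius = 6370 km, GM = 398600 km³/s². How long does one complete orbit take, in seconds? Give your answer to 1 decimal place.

Semi-major axis a = 6370 + 1350 = 7720 km. Period T = 2π√(a³/μ) = 2π√(7720³/398600) = 6750.5 s = 112.51 min.

6750.5 seconds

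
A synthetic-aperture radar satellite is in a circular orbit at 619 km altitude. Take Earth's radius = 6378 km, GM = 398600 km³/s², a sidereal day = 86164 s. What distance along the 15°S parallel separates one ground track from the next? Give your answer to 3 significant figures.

Semi-major axis a = 6378 + 619 = 6997 km. Period T = 2π√(a³/μ) = 2π√(6997³/398600) = 5824.8 s = 97.08 min.
Node shift per orbit = (5824.8/86164) × 360° = 24.34°.
Equatorial spacing = 24.34 × 111.3 km/° = 2709 km.
At 15° latitude, spacing = 2709 × cos(15°) = 2617 km.

2620 km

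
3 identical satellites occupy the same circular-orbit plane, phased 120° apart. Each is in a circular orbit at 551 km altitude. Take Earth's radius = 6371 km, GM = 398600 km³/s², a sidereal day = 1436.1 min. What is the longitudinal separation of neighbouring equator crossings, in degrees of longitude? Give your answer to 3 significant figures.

Semi-major axis a = 6371 + 551 = 6922 km. Period T = 2π√(a³/μ) = 2π√(6922³/398600) = 5731.4 s = 95.52 min.
Single-satellite node shift = (5731.4/86166) × 360° = 23.95°.
With 3 satellites evenly phased, successive equator crossings are 23.95/3 = 7.982° apart.

7.98°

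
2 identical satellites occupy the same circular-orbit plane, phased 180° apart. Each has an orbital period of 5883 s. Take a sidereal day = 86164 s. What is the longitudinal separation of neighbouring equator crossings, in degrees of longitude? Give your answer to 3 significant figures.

Single-satellite node shift = (5883.0/86164) × 360° = 24.58°.
With 2 satellites evenly phased, successive equator crossings are 24.58/2 = 12.290° apart.

12.3°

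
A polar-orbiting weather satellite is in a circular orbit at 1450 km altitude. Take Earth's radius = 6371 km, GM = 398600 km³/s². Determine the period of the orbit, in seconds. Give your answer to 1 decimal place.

6883.4 seconds

Semi-major axis a = 6371 + 1450 = 7821 km. Period T = 2π√(a³/μ) = 2π√(7821³/398600) = 6883.4 s = 114.72 min.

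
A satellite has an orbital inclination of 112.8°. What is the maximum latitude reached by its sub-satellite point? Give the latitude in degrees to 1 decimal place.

67.2°

Retrograde orbit: the ground track reaches ±(180° − i) = ±(180 − 112.8) = ±67.2°.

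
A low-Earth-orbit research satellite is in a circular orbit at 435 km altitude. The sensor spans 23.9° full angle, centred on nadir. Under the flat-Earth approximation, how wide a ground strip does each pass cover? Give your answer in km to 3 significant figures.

184 km

Half-angle = 23.9°/2 = 11.95°.
Swath width ≈ 2h·tan(θ/2) = 2 × 435 × tan(11.95°) = 184.1 km.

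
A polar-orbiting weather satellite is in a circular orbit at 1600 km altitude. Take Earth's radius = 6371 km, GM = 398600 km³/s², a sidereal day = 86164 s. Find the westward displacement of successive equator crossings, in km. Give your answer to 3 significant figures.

3290 km

Semi-major axis a = 6371 + 1600 = 7971 km. Period T = 2π√(a³/μ) = 2π√(7971³/398600) = 7082.4 s = 118.04 min.
During one orbit Earth rotates (7082.4 / 86164) × 360° = 29.59°.
At the equator that is 29.59° × (2π·6371/360) km/° = 29.59 × 111.2 = 3290 km.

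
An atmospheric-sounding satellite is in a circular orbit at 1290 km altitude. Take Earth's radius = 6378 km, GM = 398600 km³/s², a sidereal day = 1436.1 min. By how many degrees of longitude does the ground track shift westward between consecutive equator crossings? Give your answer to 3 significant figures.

27.9°

Semi-major axis a = 6378 + 1290 = 7668 km. Period T = 2π√(a³/μ) = 2π√(7668³/398600) = 6682.4 s = 111.37 min.
During one orbit Earth rotates (6682.4 / 86166) × 360° = 27.92°.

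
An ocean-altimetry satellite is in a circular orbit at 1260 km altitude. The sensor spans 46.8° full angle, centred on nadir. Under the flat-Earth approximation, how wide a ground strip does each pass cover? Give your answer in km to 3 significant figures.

Half-angle = 46.8°/2 = 23.4°.
Swath width ≈ 2h·tan(θ/2) = 2 × 1260 × tan(23.4°) = 1090.5 km.

1090 km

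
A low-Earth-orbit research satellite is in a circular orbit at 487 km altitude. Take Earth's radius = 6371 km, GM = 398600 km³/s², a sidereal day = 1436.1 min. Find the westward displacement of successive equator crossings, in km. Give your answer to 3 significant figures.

2630 km

Semi-major axis a = 6371 + 487 = 6858 km. Period T = 2π√(a³/μ) = 2π√(6858³/398600) = 5652.1 s = 94.20 min.
During one orbit Earth rotates (5652.1 / 86166) × 360° = 23.61°.
At the equator that is 23.61° × (2π·6371/360) km/° = 23.61 × 111.2 = 2626 km.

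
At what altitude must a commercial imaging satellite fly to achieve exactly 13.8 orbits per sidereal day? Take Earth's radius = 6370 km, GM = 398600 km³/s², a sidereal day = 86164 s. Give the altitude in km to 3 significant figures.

959 km

Required period T = 86164 / 13.8 = 6243.8 s.
From T = 2π√(a³/μ): a = (μ T²/4π²)^(1/3) = (398600 × 6243.8² / 4π²)^(1/3) = 7329 km.
Altitude h = a − R = 7329 − 6370 = 959 km.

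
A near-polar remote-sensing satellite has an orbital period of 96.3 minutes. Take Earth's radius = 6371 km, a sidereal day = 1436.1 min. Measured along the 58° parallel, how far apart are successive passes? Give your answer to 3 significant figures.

1420 km

T = 96.3 min = 5778.0 s.
Node shift per orbit = (5778.0/86166) × 360° = 24.14°.
Equatorial spacing = 24.14 × 111.2 km/° = 2684 km.
At 58° latitude, spacing = 2684 × cos(58°) = 1422 km.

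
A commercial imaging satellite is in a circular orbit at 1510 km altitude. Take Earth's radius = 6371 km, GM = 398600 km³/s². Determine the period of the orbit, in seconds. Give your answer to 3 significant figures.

Semi-major axis a = 6371 + 1510 = 7881 km. Period T = 2π√(a³/μ) = 2π√(7881³/398600) = 6962.8 s = 116.05 min.

6960 seconds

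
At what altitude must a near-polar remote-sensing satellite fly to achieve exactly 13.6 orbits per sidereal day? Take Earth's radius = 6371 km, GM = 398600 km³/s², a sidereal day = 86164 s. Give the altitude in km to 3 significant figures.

1030 km

Required period T = 86164 / 13.6 = 6335.6 s.
From T = 2π√(a³/μ): a = (μ T²/4π²)^(1/3) = (398600 × 6335.6² / 4π²)^(1/3) = 7400 km.
Altitude h = a − R = 7400 − 6371 = 1029 km.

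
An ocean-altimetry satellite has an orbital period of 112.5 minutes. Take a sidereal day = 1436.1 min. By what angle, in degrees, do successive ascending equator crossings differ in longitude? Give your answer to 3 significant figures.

28.2°

T = 112.5 min = 6750.0 s.
During one orbit Earth rotates (6750.0 / 86166) × 360° = 28.20°.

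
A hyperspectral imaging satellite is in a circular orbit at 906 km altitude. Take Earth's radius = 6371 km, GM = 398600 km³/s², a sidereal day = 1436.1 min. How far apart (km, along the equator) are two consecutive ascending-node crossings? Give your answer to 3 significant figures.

2870 km

Semi-major axis a = 6371 + 906 = 7277 km. Period T = 2π√(a³/μ) = 2π√(7277³/398600) = 6177.9 s = 102.96 min.
During one orbit Earth rotates (6177.9 / 86166) × 360° = 25.81°.
At the equator that is 25.81° × (2π·6371/360) km/° = 25.81 × 111.2 = 2870 km.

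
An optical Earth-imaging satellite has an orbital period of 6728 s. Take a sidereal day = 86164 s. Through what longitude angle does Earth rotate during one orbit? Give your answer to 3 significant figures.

During one orbit Earth rotates (6728.0 / 86164) × 360° = 28.11°.

28.1°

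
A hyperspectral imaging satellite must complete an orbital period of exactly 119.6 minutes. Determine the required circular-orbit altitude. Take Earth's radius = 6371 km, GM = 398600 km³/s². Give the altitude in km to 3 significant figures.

T = 119.6 min = 7176.0 s.
From T = 2π√(a³/μ): a = (μ T²/4π²)^(1/3) = (398600 × 7176.0² / 4π²)^(1/3) = 8041 km.
Altitude h = a − R = 8041 − 6371 = 1670 km.

1670 km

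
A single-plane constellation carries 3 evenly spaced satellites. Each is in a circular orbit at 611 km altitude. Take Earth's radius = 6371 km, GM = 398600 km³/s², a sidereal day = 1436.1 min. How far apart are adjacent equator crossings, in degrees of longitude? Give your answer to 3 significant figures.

Semi-major axis a = 6371 + 611 = 6982 km. Period T = 2π√(a³/μ) = 2π√(6982³/398600) = 5806.1 s = 96.77 min.
Single-satellite node shift = (5806.1/86166) × 360° = 24.26°.
With 3 satellites evenly phased, successive equator crossings are 24.26/3 = 8.086° apart.

8.09°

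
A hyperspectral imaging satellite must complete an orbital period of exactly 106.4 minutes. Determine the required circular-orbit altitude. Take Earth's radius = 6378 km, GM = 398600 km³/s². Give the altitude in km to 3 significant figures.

1060 km

T = 106.4 min = 6384.0 s.
From T = 2π√(a³/μ): a = (μ T²/4π²)^(1/3) = (398600 × 6384.0² / 4π²)^(1/3) = 7438 km.
Altitude h = a − R = 7438 − 6378 = 1060 km.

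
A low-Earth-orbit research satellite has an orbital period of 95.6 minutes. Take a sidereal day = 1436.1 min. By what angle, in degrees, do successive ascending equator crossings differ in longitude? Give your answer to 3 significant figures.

T = 95.6 min = 5736.0 s.
During one orbit Earth rotates (5736.0 / 86166) × 360° = 23.96°.

24.0°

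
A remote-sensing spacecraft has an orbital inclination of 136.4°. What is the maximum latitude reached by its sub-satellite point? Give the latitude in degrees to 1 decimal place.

43.6°

Retrograde orbit: the ground track reaches ±(180° − i) = ±(180 − 136.4) = ±43.6°.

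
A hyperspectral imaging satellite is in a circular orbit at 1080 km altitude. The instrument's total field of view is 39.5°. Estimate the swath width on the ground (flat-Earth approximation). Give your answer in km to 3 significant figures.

776 km

Half-angle = 39.5°/2 = 19.75°.
Swath width ≈ 2h·tan(θ/2) = 2 × 1080 × tan(19.75°) = 775.5 km.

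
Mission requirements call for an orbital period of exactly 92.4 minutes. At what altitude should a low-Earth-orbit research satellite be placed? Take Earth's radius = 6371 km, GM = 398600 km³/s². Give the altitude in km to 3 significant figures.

399 km

T = 92.4 min = 5544.0 s.
From T = 2π√(a³/μ): a = (μ T²/4π²)^(1/3) = (398600 × 5544.0² / 4π²)^(1/3) = 6770 km.
Altitude h = a − R = 6770 − 6371 = 399 km.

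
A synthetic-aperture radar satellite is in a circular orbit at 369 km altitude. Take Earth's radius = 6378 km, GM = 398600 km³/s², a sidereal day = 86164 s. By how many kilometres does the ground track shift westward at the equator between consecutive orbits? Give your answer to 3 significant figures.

Semi-major axis a = 6378 + 369 = 6747 km. Period T = 2π√(a³/μ) = 2π√(6747³/398600) = 5515.4 s = 91.92 min.
During one orbit Earth rotates (5515.4 / 86164) × 360° = 23.04°.
At the equator that is 23.04° × (2π·6378/360) km/° = 23.04 × 111.3 = 2565 km.

2570 km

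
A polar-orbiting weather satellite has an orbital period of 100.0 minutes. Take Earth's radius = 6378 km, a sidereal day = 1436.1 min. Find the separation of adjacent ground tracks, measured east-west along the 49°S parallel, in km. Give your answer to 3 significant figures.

T = 100.0 min = 6000.0 s.
Node shift per orbit = (6000.0/86166) × 360° = 25.07°.
Equatorial spacing = 25.07 × 111.3 km/° = 2790 km.
At 49° latitude, spacing = 2790 × cos(49°) = 1831 km.

1830 km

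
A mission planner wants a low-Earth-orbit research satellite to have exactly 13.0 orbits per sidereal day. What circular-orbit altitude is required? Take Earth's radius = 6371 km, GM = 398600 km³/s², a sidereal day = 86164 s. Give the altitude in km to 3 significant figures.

Required period T = 86164 / 13.0 = 6628.0 s.
From T = 2π√(a³/μ): a = (μ T²/4π²)^(1/3) = (398600 × 6628.0² / 4π²)^(1/3) = 7626 km.
Altitude h = a − R = 7626 − 6371 = 1255 km.

1260 km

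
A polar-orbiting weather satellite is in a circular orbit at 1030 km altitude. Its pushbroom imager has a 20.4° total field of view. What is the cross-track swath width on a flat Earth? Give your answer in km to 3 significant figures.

371 km

Half-angle = 20.4°/2 = 10.2°.
Swath width ≈ 2h·tan(θ/2) = 2 × 1030 × tan(10.2°) = 370.7 km.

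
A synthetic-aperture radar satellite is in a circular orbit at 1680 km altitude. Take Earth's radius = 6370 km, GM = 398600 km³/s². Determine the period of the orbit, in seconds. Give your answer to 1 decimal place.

Semi-major axis a = 6370 + 1680 = 8050 km. Period T = 2π√(a³/μ) = 2π√(8050³/398600) = 7187.9 s = 119.80 min.

7187.9 seconds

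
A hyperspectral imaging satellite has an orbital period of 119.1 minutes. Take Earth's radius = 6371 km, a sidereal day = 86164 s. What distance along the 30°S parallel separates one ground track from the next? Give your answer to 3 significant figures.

T = 119.1 min = 7146.0 s.
Node shift per orbit = (7146.0/86164) × 360° = 29.86°.
Equatorial spacing = 29.86 × 111.2 km/° = 3320 km.
At 30° latitude, spacing = 3320 × cos(30°) = 2875 km.

2880 km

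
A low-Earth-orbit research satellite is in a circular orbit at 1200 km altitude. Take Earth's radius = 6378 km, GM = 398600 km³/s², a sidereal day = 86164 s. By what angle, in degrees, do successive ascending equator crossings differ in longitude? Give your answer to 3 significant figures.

Semi-major axis a = 6378 + 1200 = 7578 km. Period T = 2π√(a³/μ) = 2π√(7578³/398600) = 6565.1 s = 109.42 min.
During one orbit Earth rotates (6565.1 / 86164) × 360° = 27.43°.

27.4°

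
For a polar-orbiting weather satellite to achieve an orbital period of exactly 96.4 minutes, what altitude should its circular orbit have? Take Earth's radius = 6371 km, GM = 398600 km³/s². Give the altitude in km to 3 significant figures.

593 km

T = 96.4 min = 5784.0 s.
From T = 2π√(a³/μ): a = (μ T²/4π²)^(1/3) = (398600 × 5784.0² / 4π²)^(1/3) = 6964 km.
Altitude h = a − R = 6964 − 6371 = 593 km.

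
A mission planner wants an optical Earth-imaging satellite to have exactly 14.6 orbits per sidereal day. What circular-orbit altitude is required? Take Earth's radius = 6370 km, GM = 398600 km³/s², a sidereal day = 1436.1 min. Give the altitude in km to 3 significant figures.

689 km

Required period T = 86166 / 14.6 = 5901.8 s.
From T = 2π√(a³/μ): a = (μ T²/4π²)^(1/3) = (398600 × 5901.8² / 4π²)^(1/3) = 7059 km.
Altitude h = a − R = 7059 − 6370 = 689 km.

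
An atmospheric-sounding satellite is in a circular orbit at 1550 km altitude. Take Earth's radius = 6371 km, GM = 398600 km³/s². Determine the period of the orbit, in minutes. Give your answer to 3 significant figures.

117 min

Semi-major axis a = 6371 + 1550 = 7921 km. Period T = 2π√(a³/μ) = 2π√(7921³/398600) = 7015.9 s = 116.93 min.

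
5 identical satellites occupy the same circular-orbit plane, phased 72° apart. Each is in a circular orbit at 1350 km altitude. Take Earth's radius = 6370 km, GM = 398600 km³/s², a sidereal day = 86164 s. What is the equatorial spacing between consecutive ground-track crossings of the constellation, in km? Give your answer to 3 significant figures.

Semi-major axis a = 6370 + 1350 = 7720 km. Period T = 2π√(a³/μ) = 2π√(7720³/398600) = 6750.5 s = 112.51 min.
Single-satellite node shift = (6750.5/86164) × 360° = 28.20°.
With 5 satellites evenly phased, successive equator crossings are 28.20/5 = 5.641° apart.
That is 5.641 × 111.2 = 627 km at the equator.

627 km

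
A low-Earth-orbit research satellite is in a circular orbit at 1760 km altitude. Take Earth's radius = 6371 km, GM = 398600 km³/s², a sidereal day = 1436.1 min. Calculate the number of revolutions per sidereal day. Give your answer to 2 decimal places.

Semi-major axis a = 6371 + 1760 = 8131 km. Period T = 2π√(a³/μ) = 2π√(8131³/398600) = 7296.7 s = 121.61 min.
Orbits per sidereal day = 86166 / 7296.7 = 11.809.

11.81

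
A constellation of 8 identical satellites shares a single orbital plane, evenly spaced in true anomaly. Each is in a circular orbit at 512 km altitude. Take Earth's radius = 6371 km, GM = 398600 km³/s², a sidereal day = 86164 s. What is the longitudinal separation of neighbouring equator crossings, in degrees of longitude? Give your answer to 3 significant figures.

2.97°

Semi-major axis a = 6371 + 512 = 6883 km. Period T = 2π√(a³/μ) = 2π√(6883³/398600) = 5683.0 s = 94.72 min.
Single-satellite node shift = (5683.0/86164) × 360° = 23.74°.
With 8 satellites evenly phased, successive equator crossings are 23.74/8 = 2.968° apart.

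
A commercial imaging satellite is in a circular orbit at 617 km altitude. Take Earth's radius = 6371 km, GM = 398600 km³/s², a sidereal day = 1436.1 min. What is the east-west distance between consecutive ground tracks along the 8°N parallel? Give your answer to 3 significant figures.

2670 km

Semi-major axis a = 6371 + 617 = 6988 km. Period T = 2π√(a³/μ) = 2π√(6988³/398600) = 5813.5 s = 96.89 min.
Node shift per orbit = (5813.5/86166) × 360° = 24.29°.
Equatorial spacing = 24.29 × 111.2 km/° = 2701 km.
At 8° latitude, spacing = 2701 × cos(8°) = 2675 km.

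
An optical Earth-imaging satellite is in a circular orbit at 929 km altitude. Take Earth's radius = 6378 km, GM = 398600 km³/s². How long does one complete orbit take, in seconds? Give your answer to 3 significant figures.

Semi-major axis a = 6378 + 929 = 7307 km. Period T = 2π√(a³/μ) = 2π√(7307³/398600) = 6216.1 s = 103.60 min.

6220 seconds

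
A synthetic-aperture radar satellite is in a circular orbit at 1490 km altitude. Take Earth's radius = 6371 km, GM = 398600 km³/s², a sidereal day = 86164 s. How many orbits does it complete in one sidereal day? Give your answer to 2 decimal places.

Semi-major axis a = 6371 + 1490 = 7861 km. Period T = 2π√(a³/μ) = 2π√(7861³/398600) = 6936.3 s = 115.61 min.
Orbits per sidereal day = 86164 / 6936.3 = 12.422.

12.42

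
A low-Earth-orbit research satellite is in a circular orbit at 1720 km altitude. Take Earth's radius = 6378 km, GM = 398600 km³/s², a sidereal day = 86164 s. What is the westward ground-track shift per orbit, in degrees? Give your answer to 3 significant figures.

Semi-major axis a = 6378 + 1720 = 8098 km. Period T = 2π√(a³/μ) = 2π√(8098³/398600) = 7252.3 s = 120.87 min.
During one orbit Earth rotates (7252.3 / 86164) × 360° = 30.30°.

30.3°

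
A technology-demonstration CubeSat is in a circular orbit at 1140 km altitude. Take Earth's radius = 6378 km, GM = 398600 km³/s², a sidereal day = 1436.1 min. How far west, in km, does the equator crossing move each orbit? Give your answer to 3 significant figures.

3020 km

Semi-major axis a = 6378 + 1140 = 7518 km. Period T = 2π√(a³/μ) = 2π√(7518³/398600) = 6487.3 s = 108.12 min.
During one orbit Earth rotates (6487.3 / 86166) × 360° = 27.10°.
At the equator that is 27.10° × (2π·6378/360) km/° = 27.10 × 111.3 = 3017 km.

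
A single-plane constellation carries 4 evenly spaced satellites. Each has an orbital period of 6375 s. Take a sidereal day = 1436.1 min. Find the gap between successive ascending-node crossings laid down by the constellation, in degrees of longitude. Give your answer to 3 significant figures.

6.66°

Single-satellite node shift = (6375.0/86166) × 360° = 26.63°.
With 4 satellites evenly phased, successive equator crossings are 26.63/4 = 6.659° apart.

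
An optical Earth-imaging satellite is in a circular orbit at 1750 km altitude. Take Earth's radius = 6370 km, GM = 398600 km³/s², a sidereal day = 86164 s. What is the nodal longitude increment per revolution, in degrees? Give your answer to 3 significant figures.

30.4°

Semi-major axis a = 6370 + 1750 = 8120 km. Period T = 2π√(a³/μ) = 2π√(8120³/398600) = 7281.9 s = 121.37 min.
During one orbit Earth rotates (7281.9 / 86164) × 360° = 30.42°.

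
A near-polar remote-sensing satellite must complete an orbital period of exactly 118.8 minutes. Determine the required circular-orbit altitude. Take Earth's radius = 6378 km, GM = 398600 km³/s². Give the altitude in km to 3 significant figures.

T = 118.8 min = 7128.0 s.
From T = 2π√(a³/μ): a = (μ T²/4π²)^(1/3) = (398600 × 7128.0² / 4π²)^(1/3) = 8005 km.
Altitude h = a − R = 8005 − 6378 = 1627 km.

1630 km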